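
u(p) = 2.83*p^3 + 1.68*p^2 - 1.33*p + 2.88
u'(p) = 8.49*p^2 + 3.36*p - 1.33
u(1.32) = 10.56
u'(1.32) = 17.90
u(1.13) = 7.61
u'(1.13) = 13.31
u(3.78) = 174.71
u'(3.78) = 132.68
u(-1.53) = -1.29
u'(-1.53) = 13.40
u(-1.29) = 1.32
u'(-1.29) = 8.46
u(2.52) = 55.49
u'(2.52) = 61.05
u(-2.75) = -39.61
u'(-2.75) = 53.64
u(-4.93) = -288.83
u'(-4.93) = 188.45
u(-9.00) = -1912.14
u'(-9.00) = 656.12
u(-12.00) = -4629.48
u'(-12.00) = 1180.91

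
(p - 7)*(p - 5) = p^2 - 12*p + 35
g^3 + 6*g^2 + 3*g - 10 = (g - 1)*(g + 2)*(g + 5)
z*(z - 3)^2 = z^3 - 6*z^2 + 9*z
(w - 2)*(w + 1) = w^2 - w - 2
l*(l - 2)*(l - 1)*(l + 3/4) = l^4 - 9*l^3/4 - l^2/4 + 3*l/2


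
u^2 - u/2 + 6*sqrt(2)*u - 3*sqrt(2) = (u - 1/2)*(u + 6*sqrt(2))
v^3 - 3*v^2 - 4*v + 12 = (v - 3)*(v - 2)*(v + 2)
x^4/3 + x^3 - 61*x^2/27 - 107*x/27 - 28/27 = (x/3 + 1/3)*(x - 7/3)*(x + 1/3)*(x + 4)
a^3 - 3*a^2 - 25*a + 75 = (a - 5)*(a - 3)*(a + 5)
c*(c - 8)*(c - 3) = c^3 - 11*c^2 + 24*c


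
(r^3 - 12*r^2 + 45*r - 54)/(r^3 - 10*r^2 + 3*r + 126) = (r^2 - 6*r + 9)/(r^2 - 4*r - 21)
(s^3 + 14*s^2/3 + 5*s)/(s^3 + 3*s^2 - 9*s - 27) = s*(3*s + 5)/(3*(s^2 - 9))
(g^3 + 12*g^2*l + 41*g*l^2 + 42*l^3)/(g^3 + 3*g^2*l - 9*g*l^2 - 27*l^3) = (g^2 + 9*g*l + 14*l^2)/(g^2 - 9*l^2)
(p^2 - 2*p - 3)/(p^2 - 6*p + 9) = (p + 1)/(p - 3)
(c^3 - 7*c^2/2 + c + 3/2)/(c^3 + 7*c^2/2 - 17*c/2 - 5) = (c^2 - 4*c + 3)/(c^2 + 3*c - 10)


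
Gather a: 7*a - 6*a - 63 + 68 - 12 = a - 7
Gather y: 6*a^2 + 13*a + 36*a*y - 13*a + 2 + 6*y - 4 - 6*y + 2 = 6*a^2 + 36*a*y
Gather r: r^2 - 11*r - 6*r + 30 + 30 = r^2 - 17*r + 60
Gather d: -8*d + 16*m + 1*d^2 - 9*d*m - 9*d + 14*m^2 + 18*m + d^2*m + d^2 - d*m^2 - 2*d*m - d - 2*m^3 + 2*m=d^2*(m + 2) + d*(-m^2 - 11*m - 18) - 2*m^3 + 14*m^2 + 36*m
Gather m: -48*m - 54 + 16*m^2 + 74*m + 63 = 16*m^2 + 26*m + 9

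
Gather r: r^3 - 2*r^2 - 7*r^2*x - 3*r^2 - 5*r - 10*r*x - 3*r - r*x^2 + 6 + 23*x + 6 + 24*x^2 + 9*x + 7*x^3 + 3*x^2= r^3 + r^2*(-7*x - 5) + r*(-x^2 - 10*x - 8) + 7*x^3 + 27*x^2 + 32*x + 12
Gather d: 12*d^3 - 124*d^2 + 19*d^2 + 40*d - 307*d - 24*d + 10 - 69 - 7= 12*d^3 - 105*d^2 - 291*d - 66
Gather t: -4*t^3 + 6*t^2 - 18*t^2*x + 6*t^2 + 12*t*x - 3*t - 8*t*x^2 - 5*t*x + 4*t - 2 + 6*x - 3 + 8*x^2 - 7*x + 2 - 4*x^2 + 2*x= -4*t^3 + t^2*(12 - 18*x) + t*(-8*x^2 + 7*x + 1) + 4*x^2 + x - 3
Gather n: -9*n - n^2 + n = -n^2 - 8*n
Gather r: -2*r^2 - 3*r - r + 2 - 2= -2*r^2 - 4*r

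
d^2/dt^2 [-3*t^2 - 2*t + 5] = -6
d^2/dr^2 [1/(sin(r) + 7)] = (7*sin(r) + cos(r)^2 + 1)/(sin(r) + 7)^3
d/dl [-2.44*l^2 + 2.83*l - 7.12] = 2.83 - 4.88*l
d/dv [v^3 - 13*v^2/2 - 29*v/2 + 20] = 3*v^2 - 13*v - 29/2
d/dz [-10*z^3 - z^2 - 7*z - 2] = -30*z^2 - 2*z - 7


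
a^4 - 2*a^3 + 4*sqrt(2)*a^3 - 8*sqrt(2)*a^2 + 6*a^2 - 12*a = a*(a - 2)*(a + sqrt(2))*(a + 3*sqrt(2))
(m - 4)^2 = m^2 - 8*m + 16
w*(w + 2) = w^2 + 2*w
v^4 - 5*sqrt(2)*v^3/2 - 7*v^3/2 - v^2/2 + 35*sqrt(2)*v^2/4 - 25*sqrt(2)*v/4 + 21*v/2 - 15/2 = (v - 5/2)*(v - 1)*(v - 3*sqrt(2))*(v + sqrt(2)/2)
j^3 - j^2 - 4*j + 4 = (j - 2)*(j - 1)*(j + 2)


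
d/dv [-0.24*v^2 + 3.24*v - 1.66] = 3.24 - 0.48*v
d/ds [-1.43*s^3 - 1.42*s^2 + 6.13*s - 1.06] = -4.29*s^2 - 2.84*s + 6.13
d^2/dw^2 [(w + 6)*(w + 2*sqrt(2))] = 2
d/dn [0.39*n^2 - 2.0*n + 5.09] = 0.78*n - 2.0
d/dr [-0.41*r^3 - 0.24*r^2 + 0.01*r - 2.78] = -1.23*r^2 - 0.48*r + 0.01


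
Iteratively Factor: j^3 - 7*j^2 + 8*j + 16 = (j - 4)*(j^2 - 3*j - 4) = (j - 4)*(j + 1)*(j - 4)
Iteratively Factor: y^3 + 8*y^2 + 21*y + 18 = (y + 3)*(y^2 + 5*y + 6) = (y + 3)^2*(y + 2)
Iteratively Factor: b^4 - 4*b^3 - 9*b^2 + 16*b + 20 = (b - 2)*(b^3 - 2*b^2 - 13*b - 10) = (b - 5)*(b - 2)*(b^2 + 3*b + 2) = (b - 5)*(b - 2)*(b + 2)*(b + 1)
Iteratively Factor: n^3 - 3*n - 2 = (n - 2)*(n^2 + 2*n + 1) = (n - 2)*(n + 1)*(n + 1)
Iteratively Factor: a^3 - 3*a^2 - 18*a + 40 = (a - 2)*(a^2 - a - 20) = (a - 2)*(a + 4)*(a - 5)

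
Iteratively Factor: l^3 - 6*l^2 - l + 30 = (l - 5)*(l^2 - l - 6) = (l - 5)*(l + 2)*(l - 3)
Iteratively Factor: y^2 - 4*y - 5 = (y - 5)*(y + 1)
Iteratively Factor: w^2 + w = (w + 1)*(w)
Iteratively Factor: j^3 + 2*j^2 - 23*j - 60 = (j + 3)*(j^2 - j - 20) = (j - 5)*(j + 3)*(j + 4)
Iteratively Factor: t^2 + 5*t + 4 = (t + 4)*(t + 1)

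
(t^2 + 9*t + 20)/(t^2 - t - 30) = (t + 4)/(t - 6)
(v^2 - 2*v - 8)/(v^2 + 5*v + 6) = (v - 4)/(v + 3)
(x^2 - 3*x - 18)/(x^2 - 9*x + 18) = (x + 3)/(x - 3)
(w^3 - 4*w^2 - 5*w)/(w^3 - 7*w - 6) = w*(w - 5)/(w^2 - w - 6)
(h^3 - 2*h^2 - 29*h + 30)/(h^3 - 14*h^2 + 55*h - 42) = (h + 5)/(h - 7)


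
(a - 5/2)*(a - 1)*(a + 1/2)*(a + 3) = a^4 - 33*a^2/4 + 7*a/2 + 15/4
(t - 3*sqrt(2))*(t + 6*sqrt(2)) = t^2 + 3*sqrt(2)*t - 36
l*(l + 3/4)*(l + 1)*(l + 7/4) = l^4 + 7*l^3/2 + 61*l^2/16 + 21*l/16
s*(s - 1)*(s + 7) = s^3 + 6*s^2 - 7*s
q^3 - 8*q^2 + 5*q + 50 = (q - 5)^2*(q + 2)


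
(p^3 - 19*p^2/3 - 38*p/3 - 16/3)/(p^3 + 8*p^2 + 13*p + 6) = (3*p^2 - 22*p - 16)/(3*(p^2 + 7*p + 6))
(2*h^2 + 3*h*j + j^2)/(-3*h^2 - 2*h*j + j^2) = (-2*h - j)/(3*h - j)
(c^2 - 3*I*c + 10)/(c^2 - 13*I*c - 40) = (c + 2*I)/(c - 8*I)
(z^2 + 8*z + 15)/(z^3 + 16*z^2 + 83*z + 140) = (z + 3)/(z^2 + 11*z + 28)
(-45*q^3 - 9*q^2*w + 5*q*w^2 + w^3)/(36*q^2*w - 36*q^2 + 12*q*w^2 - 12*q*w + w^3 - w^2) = (-45*q^3 - 9*q^2*w + 5*q*w^2 + w^3)/(36*q^2*w - 36*q^2 + 12*q*w^2 - 12*q*w + w^3 - w^2)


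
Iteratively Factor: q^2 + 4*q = (q)*(q + 4)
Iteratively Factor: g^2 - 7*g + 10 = (g - 2)*(g - 5)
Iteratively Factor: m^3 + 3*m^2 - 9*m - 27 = (m + 3)*(m^2 - 9) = (m - 3)*(m + 3)*(m + 3)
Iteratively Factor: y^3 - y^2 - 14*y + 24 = (y - 3)*(y^2 + 2*y - 8) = (y - 3)*(y - 2)*(y + 4)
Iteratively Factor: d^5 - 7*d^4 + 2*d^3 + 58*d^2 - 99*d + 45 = (d + 3)*(d^4 - 10*d^3 + 32*d^2 - 38*d + 15) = (d - 1)*(d + 3)*(d^3 - 9*d^2 + 23*d - 15) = (d - 5)*(d - 1)*(d + 3)*(d^2 - 4*d + 3) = (d - 5)*(d - 3)*(d - 1)*(d + 3)*(d - 1)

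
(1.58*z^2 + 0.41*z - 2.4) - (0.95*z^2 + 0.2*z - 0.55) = 0.63*z^2 + 0.21*z - 1.85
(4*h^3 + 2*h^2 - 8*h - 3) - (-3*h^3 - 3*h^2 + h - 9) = 7*h^3 + 5*h^2 - 9*h + 6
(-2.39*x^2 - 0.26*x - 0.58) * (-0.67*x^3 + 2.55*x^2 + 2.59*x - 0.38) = 1.6013*x^5 - 5.9203*x^4 - 6.4645*x^3 - 1.2442*x^2 - 1.4034*x + 0.2204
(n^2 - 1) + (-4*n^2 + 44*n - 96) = -3*n^2 + 44*n - 97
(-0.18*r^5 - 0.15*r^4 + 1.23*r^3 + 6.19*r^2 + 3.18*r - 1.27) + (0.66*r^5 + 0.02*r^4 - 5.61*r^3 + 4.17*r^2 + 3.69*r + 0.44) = 0.48*r^5 - 0.13*r^4 - 4.38*r^3 + 10.36*r^2 + 6.87*r - 0.83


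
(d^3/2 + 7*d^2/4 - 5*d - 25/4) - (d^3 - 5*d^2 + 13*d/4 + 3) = -d^3/2 + 27*d^2/4 - 33*d/4 - 37/4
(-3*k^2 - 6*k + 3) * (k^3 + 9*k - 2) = -3*k^5 - 6*k^4 - 24*k^3 - 48*k^2 + 39*k - 6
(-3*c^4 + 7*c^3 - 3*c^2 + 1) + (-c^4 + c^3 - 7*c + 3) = -4*c^4 + 8*c^3 - 3*c^2 - 7*c + 4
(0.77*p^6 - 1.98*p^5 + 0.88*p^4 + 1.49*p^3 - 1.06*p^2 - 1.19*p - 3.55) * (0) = 0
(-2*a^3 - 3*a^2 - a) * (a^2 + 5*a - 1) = -2*a^5 - 13*a^4 - 14*a^3 - 2*a^2 + a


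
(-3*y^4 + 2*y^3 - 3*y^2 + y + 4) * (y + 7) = -3*y^5 - 19*y^4 + 11*y^3 - 20*y^2 + 11*y + 28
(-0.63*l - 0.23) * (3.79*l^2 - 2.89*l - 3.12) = -2.3877*l^3 + 0.949*l^2 + 2.6303*l + 0.7176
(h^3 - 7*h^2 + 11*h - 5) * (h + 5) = h^4 - 2*h^3 - 24*h^2 + 50*h - 25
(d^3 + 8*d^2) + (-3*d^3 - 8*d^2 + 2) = 2 - 2*d^3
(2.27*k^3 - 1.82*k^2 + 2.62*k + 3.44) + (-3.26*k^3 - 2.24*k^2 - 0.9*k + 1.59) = -0.99*k^3 - 4.06*k^2 + 1.72*k + 5.03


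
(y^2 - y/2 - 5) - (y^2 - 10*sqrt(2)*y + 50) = -y/2 + 10*sqrt(2)*y - 55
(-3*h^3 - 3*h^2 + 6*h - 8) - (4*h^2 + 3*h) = -3*h^3 - 7*h^2 + 3*h - 8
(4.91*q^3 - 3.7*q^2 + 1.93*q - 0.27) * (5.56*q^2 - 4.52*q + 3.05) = 27.2996*q^5 - 42.7652*q^4 + 42.4303*q^3 - 21.5098*q^2 + 7.1069*q - 0.8235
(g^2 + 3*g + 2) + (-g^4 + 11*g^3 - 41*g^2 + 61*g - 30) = -g^4 + 11*g^3 - 40*g^2 + 64*g - 28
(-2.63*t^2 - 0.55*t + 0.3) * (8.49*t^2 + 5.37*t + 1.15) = -22.3287*t^4 - 18.7926*t^3 - 3.431*t^2 + 0.9785*t + 0.345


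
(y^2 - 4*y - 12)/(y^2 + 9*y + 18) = (y^2 - 4*y - 12)/(y^2 + 9*y + 18)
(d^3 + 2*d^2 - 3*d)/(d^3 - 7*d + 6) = d/(d - 2)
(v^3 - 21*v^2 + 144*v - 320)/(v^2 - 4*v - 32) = (v^2 - 13*v + 40)/(v + 4)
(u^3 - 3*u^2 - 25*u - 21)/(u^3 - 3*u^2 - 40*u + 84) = (u^2 + 4*u + 3)/(u^2 + 4*u - 12)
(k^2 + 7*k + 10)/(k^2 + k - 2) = (k + 5)/(k - 1)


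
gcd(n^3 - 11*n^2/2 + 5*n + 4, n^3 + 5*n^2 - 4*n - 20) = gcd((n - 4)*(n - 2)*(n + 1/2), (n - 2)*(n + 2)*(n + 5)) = n - 2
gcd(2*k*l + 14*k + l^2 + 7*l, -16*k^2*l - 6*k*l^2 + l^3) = 2*k + l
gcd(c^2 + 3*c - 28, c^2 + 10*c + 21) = c + 7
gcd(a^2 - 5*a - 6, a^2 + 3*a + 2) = a + 1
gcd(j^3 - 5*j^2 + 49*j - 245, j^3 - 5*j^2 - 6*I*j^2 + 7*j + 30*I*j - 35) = j^2 + j*(-5 - 7*I) + 35*I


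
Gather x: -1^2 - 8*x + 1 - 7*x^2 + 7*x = -7*x^2 - x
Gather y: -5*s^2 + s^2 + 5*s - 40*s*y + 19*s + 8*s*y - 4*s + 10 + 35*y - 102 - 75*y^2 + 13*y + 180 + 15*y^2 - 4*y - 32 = -4*s^2 + 20*s - 60*y^2 + y*(44 - 32*s) + 56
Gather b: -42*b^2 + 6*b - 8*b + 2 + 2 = -42*b^2 - 2*b + 4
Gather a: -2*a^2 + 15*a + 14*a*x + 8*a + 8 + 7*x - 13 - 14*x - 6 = -2*a^2 + a*(14*x + 23) - 7*x - 11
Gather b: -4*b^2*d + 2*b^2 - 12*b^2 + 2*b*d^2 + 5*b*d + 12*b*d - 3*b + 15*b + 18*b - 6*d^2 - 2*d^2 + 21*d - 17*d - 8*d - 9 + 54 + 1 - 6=b^2*(-4*d - 10) + b*(2*d^2 + 17*d + 30) - 8*d^2 - 4*d + 40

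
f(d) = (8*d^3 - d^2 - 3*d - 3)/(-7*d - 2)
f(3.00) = -8.48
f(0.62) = 0.53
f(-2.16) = -6.24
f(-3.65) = -16.75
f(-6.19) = -46.46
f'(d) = (24*d^2 - 2*d - 3)/(-7*d - 2) + 7*(8*d^3 - d^2 - 3*d - 3)/(-7*d - 2)^2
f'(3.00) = -6.42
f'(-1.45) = 3.53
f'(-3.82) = 9.17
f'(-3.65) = 8.78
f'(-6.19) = 14.61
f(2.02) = -3.27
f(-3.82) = -18.27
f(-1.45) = -3.08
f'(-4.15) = 9.93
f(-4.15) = -21.43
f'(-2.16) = 5.31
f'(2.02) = -4.21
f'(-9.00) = 21.04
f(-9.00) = -96.54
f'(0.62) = -1.37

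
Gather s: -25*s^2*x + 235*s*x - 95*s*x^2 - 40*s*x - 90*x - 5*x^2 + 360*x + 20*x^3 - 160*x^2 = -25*s^2*x + s*(-95*x^2 + 195*x) + 20*x^3 - 165*x^2 + 270*x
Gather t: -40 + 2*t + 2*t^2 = 2*t^2 + 2*t - 40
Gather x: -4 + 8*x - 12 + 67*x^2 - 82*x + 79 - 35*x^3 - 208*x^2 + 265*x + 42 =-35*x^3 - 141*x^2 + 191*x + 105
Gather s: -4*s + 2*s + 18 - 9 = 9 - 2*s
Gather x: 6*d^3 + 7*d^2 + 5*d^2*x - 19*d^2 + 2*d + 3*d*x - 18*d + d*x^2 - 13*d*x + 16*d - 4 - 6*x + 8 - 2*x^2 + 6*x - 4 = 6*d^3 - 12*d^2 + x^2*(d - 2) + x*(5*d^2 - 10*d)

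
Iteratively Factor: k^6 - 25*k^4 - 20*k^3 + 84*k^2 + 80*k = (k - 2)*(k^5 + 2*k^4 - 21*k^3 - 62*k^2 - 40*k) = (k - 2)*(k + 2)*(k^4 - 21*k^2 - 20*k) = (k - 2)*(k + 2)*(k + 4)*(k^3 - 4*k^2 - 5*k) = k*(k - 2)*(k + 2)*(k + 4)*(k^2 - 4*k - 5) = k*(k - 2)*(k + 1)*(k + 2)*(k + 4)*(k - 5)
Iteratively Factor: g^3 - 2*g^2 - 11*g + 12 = (g + 3)*(g^2 - 5*g + 4) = (g - 4)*(g + 3)*(g - 1)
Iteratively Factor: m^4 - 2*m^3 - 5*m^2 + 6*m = (m)*(m^3 - 2*m^2 - 5*m + 6) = m*(m - 1)*(m^2 - m - 6) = m*(m - 1)*(m + 2)*(m - 3)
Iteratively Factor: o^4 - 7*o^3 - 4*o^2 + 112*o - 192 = (o - 4)*(o^3 - 3*o^2 - 16*o + 48) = (o - 4)^2*(o^2 + o - 12) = (o - 4)^2*(o - 3)*(o + 4)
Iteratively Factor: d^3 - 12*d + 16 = (d + 4)*(d^2 - 4*d + 4) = (d - 2)*(d + 4)*(d - 2)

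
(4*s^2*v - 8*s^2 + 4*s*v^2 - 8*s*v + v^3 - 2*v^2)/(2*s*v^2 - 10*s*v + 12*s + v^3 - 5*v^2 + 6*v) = (2*s + v)/(v - 3)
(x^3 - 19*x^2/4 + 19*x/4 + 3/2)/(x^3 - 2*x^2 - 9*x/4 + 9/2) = (4*x^2 - 11*x - 3)/(4*x^2 - 9)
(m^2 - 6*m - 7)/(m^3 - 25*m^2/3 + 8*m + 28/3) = 3*(m + 1)/(3*m^2 - 4*m - 4)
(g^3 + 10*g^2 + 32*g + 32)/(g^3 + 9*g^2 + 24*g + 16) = (g + 2)/(g + 1)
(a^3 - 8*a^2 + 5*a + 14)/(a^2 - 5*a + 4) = (a^3 - 8*a^2 + 5*a + 14)/(a^2 - 5*a + 4)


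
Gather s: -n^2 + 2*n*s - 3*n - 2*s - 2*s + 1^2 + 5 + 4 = -n^2 - 3*n + s*(2*n - 4) + 10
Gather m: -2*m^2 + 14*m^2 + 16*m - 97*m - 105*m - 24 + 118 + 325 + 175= 12*m^2 - 186*m + 594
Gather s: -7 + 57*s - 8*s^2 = -8*s^2 + 57*s - 7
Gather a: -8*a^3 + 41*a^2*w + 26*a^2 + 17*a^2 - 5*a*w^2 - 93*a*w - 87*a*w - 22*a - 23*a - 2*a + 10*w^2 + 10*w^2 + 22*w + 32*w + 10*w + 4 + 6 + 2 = -8*a^3 + a^2*(41*w + 43) + a*(-5*w^2 - 180*w - 47) + 20*w^2 + 64*w + 12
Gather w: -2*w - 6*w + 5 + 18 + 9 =32 - 8*w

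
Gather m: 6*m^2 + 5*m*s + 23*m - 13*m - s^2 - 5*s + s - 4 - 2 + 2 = 6*m^2 + m*(5*s + 10) - s^2 - 4*s - 4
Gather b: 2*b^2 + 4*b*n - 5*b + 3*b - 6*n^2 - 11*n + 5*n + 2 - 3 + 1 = 2*b^2 + b*(4*n - 2) - 6*n^2 - 6*n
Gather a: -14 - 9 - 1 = -24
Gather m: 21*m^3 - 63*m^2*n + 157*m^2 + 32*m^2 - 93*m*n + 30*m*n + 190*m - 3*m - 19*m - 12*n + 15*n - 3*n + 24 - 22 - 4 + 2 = 21*m^3 + m^2*(189 - 63*n) + m*(168 - 63*n)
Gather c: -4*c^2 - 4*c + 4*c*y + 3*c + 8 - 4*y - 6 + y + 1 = -4*c^2 + c*(4*y - 1) - 3*y + 3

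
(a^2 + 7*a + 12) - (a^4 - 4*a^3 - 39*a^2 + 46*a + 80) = -a^4 + 4*a^3 + 40*a^2 - 39*a - 68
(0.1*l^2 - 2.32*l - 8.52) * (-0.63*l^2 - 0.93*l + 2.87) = -0.063*l^4 + 1.3686*l^3 + 7.8122*l^2 + 1.2652*l - 24.4524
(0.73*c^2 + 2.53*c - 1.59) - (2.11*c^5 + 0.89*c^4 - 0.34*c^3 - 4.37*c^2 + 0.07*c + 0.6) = -2.11*c^5 - 0.89*c^4 + 0.34*c^3 + 5.1*c^2 + 2.46*c - 2.19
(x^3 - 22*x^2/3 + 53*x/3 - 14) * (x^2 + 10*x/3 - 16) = x^5 - 4*x^4 - 205*x^3/9 + 1460*x^2/9 - 988*x/3 + 224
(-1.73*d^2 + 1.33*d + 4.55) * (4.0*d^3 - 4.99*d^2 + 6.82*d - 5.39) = -6.92*d^5 + 13.9527*d^4 - 0.235300000000002*d^3 - 4.3092*d^2 + 23.8623*d - 24.5245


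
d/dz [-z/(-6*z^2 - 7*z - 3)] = 3*(1 - 2*z^2)/(36*z^4 + 84*z^3 + 85*z^2 + 42*z + 9)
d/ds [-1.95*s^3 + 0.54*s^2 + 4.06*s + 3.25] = -5.85*s^2 + 1.08*s + 4.06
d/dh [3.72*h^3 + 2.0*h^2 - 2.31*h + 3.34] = 11.16*h^2 + 4.0*h - 2.31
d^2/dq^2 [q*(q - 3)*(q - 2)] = 6*q - 10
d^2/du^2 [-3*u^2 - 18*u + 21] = -6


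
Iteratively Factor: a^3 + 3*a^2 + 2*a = (a + 1)*(a^2 + 2*a) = a*(a + 1)*(a + 2)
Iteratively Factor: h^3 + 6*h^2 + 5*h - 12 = (h + 3)*(h^2 + 3*h - 4) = (h + 3)*(h + 4)*(h - 1)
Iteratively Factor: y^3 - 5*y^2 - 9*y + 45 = (y - 5)*(y^2 - 9) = (y - 5)*(y - 3)*(y + 3)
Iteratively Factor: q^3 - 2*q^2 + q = (q - 1)*(q^2 - q) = q*(q - 1)*(q - 1)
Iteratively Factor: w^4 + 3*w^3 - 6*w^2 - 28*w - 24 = (w + 2)*(w^3 + w^2 - 8*w - 12) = (w + 2)^2*(w^2 - w - 6) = (w + 2)^3*(w - 3)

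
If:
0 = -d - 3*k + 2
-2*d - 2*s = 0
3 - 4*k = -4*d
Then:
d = -1/16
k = 11/16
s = 1/16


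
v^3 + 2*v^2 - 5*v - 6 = (v - 2)*(v + 1)*(v + 3)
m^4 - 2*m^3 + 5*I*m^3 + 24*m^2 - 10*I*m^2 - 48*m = m*(m - 2)*(m - 3*I)*(m + 8*I)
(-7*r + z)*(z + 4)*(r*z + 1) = -7*r^2*z^2 - 28*r^2*z + r*z^3 + 4*r*z^2 - 7*r*z - 28*r + z^2 + 4*z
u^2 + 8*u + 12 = (u + 2)*(u + 6)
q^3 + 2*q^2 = q^2*(q + 2)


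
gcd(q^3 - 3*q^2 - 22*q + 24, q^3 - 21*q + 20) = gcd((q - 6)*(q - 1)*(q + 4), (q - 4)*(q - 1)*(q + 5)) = q - 1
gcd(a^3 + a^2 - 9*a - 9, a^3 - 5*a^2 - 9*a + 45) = a^2 - 9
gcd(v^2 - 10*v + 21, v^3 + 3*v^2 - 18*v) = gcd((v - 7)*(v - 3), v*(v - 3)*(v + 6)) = v - 3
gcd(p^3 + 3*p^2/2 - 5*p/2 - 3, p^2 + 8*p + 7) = p + 1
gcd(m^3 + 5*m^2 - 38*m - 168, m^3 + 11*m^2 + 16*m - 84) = m + 7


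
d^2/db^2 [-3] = 0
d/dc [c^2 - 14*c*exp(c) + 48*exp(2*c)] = -14*c*exp(c) + 2*c + 96*exp(2*c) - 14*exp(c)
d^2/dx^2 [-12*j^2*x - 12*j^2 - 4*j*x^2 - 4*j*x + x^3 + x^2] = -8*j + 6*x + 2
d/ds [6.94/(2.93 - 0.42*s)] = 2.9148/(0.42*s - 2.93)^2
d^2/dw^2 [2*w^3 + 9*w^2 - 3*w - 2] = 12*w + 18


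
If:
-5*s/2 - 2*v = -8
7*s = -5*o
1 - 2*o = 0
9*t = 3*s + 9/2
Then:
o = 1/2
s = -5/14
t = 8/21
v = 249/56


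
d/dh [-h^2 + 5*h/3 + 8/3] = 5/3 - 2*h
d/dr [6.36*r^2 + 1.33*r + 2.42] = 12.72*r + 1.33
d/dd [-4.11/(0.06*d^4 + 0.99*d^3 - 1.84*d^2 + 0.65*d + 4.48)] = (0.9864*d^3 + 12.2067*d^2 - 15.1248*d + 2.6715)/(0.06*d^4 + 0.99*d^3 - 1.84*d^2 + 0.65*d + 4.48)^2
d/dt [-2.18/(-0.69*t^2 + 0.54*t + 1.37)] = (1.1772 - 3.0084*t)/(-0.69*t^2 + 0.54*t + 1.37)^2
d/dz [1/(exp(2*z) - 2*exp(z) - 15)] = 2*(1 - exp(z))*exp(z)/(-exp(2*z) + 2*exp(z) + 15)^2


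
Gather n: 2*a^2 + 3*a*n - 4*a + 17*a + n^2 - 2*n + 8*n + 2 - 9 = 2*a^2 + 13*a + n^2 + n*(3*a + 6) - 7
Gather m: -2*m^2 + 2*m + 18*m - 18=-2*m^2 + 20*m - 18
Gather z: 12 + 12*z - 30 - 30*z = -18*z - 18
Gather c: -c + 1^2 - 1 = -c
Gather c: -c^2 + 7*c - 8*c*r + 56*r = -c^2 + c*(7 - 8*r) + 56*r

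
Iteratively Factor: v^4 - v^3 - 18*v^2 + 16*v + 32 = (v - 4)*(v^3 + 3*v^2 - 6*v - 8) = (v - 4)*(v + 4)*(v^2 - v - 2) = (v - 4)*(v + 1)*(v + 4)*(v - 2)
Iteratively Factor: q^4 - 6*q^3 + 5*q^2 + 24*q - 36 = (q - 3)*(q^3 - 3*q^2 - 4*q + 12) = (q - 3)^2*(q^2 - 4) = (q - 3)^2*(q - 2)*(q + 2)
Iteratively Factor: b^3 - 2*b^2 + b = (b)*(b^2 - 2*b + 1) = b*(b - 1)*(b - 1)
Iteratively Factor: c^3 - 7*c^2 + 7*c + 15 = (c - 5)*(c^2 - 2*c - 3) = (c - 5)*(c + 1)*(c - 3)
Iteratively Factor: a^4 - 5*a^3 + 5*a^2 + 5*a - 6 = (a - 2)*(a^3 - 3*a^2 - a + 3) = (a - 2)*(a + 1)*(a^2 - 4*a + 3) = (a - 3)*(a - 2)*(a + 1)*(a - 1)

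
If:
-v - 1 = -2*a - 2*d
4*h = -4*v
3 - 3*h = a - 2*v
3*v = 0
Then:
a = 3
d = -5/2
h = 0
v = 0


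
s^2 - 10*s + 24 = (s - 6)*(s - 4)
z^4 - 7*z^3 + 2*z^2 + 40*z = z*(z - 5)*(z - 4)*(z + 2)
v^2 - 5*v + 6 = (v - 3)*(v - 2)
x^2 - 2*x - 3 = (x - 3)*(x + 1)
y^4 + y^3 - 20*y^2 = y^2*(y - 4)*(y + 5)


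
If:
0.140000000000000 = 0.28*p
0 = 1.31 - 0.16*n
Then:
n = 8.19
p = 0.50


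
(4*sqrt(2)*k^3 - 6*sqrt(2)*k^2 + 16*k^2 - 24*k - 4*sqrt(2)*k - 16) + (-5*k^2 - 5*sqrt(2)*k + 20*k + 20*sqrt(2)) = 4*sqrt(2)*k^3 - 6*sqrt(2)*k^2 + 11*k^2 - 9*sqrt(2)*k - 4*k - 16 + 20*sqrt(2)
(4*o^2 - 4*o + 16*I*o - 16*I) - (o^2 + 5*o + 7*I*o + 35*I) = 3*o^2 - 9*o + 9*I*o - 51*I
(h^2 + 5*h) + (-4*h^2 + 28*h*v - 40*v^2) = -3*h^2 + 28*h*v + 5*h - 40*v^2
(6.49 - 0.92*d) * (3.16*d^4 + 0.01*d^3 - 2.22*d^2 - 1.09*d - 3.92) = -2.9072*d^5 + 20.4992*d^4 + 2.1073*d^3 - 13.405*d^2 - 3.4677*d - 25.4408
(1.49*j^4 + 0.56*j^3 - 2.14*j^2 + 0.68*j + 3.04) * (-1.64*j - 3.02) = -2.4436*j^5 - 5.4182*j^4 + 1.8184*j^3 + 5.3476*j^2 - 7.0392*j - 9.1808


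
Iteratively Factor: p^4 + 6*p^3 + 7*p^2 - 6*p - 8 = (p + 2)*(p^3 + 4*p^2 - p - 4) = (p - 1)*(p + 2)*(p^2 + 5*p + 4) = (p - 1)*(p + 1)*(p + 2)*(p + 4)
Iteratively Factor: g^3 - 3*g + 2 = (g - 1)*(g^2 + g - 2) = (g - 1)*(g + 2)*(g - 1)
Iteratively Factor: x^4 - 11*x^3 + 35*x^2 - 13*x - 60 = (x + 1)*(x^3 - 12*x^2 + 47*x - 60) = (x - 3)*(x + 1)*(x^2 - 9*x + 20) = (x - 5)*(x - 3)*(x + 1)*(x - 4)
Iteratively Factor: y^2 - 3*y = (y - 3)*(y)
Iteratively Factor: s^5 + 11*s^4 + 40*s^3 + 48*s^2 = (s)*(s^4 + 11*s^3 + 40*s^2 + 48*s) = s*(s + 4)*(s^3 + 7*s^2 + 12*s) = s*(s + 3)*(s + 4)*(s^2 + 4*s) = s^2*(s + 3)*(s + 4)*(s + 4)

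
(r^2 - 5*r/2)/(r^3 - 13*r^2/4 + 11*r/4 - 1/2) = 2*r*(2*r - 5)/(4*r^3 - 13*r^2 + 11*r - 2)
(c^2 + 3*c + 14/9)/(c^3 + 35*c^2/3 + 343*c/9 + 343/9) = (3*c + 2)/(3*c^2 + 28*c + 49)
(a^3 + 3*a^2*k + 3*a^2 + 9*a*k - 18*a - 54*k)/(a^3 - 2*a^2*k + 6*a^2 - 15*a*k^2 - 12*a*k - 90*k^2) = (a - 3)/(a - 5*k)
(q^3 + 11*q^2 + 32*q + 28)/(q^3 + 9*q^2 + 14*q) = (q + 2)/q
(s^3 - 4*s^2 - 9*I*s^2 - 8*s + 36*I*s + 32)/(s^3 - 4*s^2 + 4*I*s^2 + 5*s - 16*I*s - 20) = (s - 8*I)/(s + 5*I)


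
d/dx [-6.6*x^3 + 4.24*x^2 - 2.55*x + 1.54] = -19.8*x^2 + 8.48*x - 2.55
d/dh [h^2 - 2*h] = 2*h - 2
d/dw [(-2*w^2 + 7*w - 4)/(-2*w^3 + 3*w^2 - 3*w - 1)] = (-4*w^4 + 28*w^3 - 39*w^2 + 28*w - 19)/(4*w^6 - 12*w^5 + 21*w^4 - 14*w^3 + 3*w^2 + 6*w + 1)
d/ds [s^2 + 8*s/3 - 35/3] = 2*s + 8/3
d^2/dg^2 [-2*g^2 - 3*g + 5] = -4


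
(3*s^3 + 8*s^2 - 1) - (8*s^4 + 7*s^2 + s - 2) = -8*s^4 + 3*s^3 + s^2 - s + 1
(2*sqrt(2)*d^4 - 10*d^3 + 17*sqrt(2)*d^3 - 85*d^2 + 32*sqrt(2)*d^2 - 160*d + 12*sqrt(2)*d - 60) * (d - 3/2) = 2*sqrt(2)*d^5 - 10*d^4 + 14*sqrt(2)*d^4 - 70*d^3 + 13*sqrt(2)*d^3/2 - 36*sqrt(2)*d^2 - 65*d^2/2 - 18*sqrt(2)*d + 180*d + 90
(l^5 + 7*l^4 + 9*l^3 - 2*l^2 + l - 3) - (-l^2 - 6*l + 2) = l^5 + 7*l^4 + 9*l^3 - l^2 + 7*l - 5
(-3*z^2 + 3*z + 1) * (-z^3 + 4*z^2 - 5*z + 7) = 3*z^5 - 15*z^4 + 26*z^3 - 32*z^2 + 16*z + 7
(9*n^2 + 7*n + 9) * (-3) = -27*n^2 - 21*n - 27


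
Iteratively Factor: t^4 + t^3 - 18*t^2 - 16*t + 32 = (t - 4)*(t^3 + 5*t^2 + 2*t - 8) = (t - 4)*(t - 1)*(t^2 + 6*t + 8) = (t - 4)*(t - 1)*(t + 2)*(t + 4)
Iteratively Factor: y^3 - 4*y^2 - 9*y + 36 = (y - 4)*(y^2 - 9) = (y - 4)*(y - 3)*(y + 3)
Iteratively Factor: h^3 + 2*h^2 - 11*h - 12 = (h + 4)*(h^2 - 2*h - 3) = (h + 1)*(h + 4)*(h - 3)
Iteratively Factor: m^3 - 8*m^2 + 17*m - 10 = (m - 5)*(m^2 - 3*m + 2) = (m - 5)*(m - 2)*(m - 1)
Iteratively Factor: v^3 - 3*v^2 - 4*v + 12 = (v + 2)*(v^2 - 5*v + 6) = (v - 2)*(v + 2)*(v - 3)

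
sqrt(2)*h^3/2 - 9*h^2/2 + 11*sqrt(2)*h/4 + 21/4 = (h - 7*sqrt(2)/2)*(h - 3*sqrt(2)/2)*(sqrt(2)*h/2 + 1/2)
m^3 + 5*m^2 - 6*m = m*(m - 1)*(m + 6)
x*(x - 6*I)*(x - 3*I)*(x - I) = x^4 - 10*I*x^3 - 27*x^2 + 18*I*x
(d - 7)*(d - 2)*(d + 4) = d^3 - 5*d^2 - 22*d + 56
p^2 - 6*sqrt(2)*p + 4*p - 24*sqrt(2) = (p + 4)*(p - 6*sqrt(2))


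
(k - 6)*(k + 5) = k^2 - k - 30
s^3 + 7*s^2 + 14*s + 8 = (s + 1)*(s + 2)*(s + 4)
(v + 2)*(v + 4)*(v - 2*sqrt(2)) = v^3 - 2*sqrt(2)*v^2 + 6*v^2 - 12*sqrt(2)*v + 8*v - 16*sqrt(2)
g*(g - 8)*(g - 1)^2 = g^4 - 10*g^3 + 17*g^2 - 8*g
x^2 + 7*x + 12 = (x + 3)*(x + 4)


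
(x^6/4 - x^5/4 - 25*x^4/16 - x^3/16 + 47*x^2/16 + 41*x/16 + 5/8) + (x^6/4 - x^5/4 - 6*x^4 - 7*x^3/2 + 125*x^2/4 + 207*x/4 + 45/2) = x^6/2 - x^5/2 - 121*x^4/16 - 57*x^3/16 + 547*x^2/16 + 869*x/16 + 185/8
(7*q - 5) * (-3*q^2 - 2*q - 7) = -21*q^3 + q^2 - 39*q + 35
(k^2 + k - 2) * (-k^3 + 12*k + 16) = -k^5 - k^4 + 14*k^3 + 28*k^2 - 8*k - 32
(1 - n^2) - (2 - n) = -n^2 + n - 1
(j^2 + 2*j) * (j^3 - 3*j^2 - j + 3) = j^5 - j^4 - 7*j^3 + j^2 + 6*j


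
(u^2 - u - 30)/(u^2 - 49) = (u^2 - u - 30)/(u^2 - 49)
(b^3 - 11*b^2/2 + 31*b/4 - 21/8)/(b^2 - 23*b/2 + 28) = (b^2 - 2*b + 3/4)/(b - 8)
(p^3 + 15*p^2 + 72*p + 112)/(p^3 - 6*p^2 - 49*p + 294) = (p^2 + 8*p + 16)/(p^2 - 13*p + 42)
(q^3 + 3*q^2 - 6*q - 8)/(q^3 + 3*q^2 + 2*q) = (q^2 + 2*q - 8)/(q*(q + 2))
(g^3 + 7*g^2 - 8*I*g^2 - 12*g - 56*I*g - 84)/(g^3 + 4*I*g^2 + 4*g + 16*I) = (g^2 + g*(7 - 6*I) - 42*I)/(g^2 + 6*I*g - 8)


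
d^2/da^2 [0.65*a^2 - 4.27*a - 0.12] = 1.30000000000000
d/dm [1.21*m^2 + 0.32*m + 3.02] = 2.42*m + 0.32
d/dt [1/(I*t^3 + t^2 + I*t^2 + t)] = (-3*I*t^2 - 2*t - 2*I*t - 1)/(t^2*(I*t^2 + t + I*t + 1)^2)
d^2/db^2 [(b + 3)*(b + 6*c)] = 2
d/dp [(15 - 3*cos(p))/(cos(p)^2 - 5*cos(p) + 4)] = 3*(sin(p)^2 + 10*cos(p) - 22)*sin(p)/(cos(p)^2 - 5*cos(p) + 4)^2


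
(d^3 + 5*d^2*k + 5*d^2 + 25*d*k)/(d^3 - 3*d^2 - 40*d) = (d + 5*k)/(d - 8)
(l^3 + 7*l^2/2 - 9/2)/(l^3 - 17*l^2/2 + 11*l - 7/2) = (2*l^2 + 9*l + 9)/(2*l^2 - 15*l + 7)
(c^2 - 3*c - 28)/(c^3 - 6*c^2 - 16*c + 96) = (c - 7)/(c^2 - 10*c + 24)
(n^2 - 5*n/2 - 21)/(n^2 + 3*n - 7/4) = 2*(n - 6)/(2*n - 1)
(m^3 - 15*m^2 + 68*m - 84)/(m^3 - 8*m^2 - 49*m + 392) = (m^2 - 8*m + 12)/(m^2 - m - 56)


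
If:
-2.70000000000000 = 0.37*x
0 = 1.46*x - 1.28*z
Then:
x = -7.30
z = -8.32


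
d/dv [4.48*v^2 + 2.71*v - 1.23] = 8.96*v + 2.71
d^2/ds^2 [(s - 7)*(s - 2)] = 2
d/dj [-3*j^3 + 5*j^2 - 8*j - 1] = -9*j^2 + 10*j - 8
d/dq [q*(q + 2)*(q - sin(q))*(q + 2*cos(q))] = -q*(q + 2)*(q - sin(q))*(2*sin(q) - 1) - q*(q + 2)*(q + 2*cos(q))*(cos(q) - 1) + q*(q - sin(q))*(q + 2*cos(q)) + (q + 2)*(q - sin(q))*(q + 2*cos(q))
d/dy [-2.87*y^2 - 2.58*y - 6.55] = -5.74*y - 2.58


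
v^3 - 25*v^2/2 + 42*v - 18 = (v - 6)^2*(v - 1/2)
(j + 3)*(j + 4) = j^2 + 7*j + 12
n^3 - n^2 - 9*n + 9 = (n - 3)*(n - 1)*(n + 3)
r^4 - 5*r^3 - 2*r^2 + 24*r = r*(r - 4)*(r - 3)*(r + 2)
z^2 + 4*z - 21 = (z - 3)*(z + 7)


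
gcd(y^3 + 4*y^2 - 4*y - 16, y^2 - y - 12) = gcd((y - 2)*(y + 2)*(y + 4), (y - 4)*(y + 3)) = 1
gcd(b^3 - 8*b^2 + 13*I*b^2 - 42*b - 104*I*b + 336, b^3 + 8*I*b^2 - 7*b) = b + 7*I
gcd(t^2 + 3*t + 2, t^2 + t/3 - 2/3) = t + 1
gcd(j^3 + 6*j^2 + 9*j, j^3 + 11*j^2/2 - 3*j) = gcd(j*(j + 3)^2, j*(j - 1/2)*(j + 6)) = j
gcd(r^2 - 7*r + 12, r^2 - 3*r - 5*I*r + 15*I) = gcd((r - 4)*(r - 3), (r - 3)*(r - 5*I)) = r - 3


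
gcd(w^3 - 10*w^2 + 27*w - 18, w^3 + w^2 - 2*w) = w - 1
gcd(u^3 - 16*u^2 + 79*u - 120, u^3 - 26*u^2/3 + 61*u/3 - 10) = u^2 - 8*u + 15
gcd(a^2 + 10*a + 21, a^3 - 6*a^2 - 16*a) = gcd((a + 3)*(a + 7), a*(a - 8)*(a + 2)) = 1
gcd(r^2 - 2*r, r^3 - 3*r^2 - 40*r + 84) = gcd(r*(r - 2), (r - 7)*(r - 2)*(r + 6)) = r - 2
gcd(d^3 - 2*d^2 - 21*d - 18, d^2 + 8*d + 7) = d + 1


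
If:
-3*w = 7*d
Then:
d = -3*w/7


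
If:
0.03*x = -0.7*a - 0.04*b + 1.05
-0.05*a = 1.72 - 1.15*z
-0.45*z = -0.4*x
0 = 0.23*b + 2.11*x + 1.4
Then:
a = 2.72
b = -22.74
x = 1.82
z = 1.61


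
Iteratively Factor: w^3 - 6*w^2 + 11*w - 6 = (w - 2)*(w^2 - 4*w + 3) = (w - 2)*(w - 1)*(w - 3)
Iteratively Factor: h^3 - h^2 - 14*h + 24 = (h + 4)*(h^2 - 5*h + 6) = (h - 3)*(h + 4)*(h - 2)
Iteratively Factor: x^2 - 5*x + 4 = (x - 4)*(x - 1)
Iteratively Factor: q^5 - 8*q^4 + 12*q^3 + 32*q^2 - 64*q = (q)*(q^4 - 8*q^3 + 12*q^2 + 32*q - 64) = q*(q + 2)*(q^3 - 10*q^2 + 32*q - 32) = q*(q - 2)*(q + 2)*(q^2 - 8*q + 16) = q*(q - 4)*(q - 2)*(q + 2)*(q - 4)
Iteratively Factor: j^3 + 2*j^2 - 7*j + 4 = (j - 1)*(j^2 + 3*j - 4) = (j - 1)*(j + 4)*(j - 1)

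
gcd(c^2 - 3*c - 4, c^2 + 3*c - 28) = c - 4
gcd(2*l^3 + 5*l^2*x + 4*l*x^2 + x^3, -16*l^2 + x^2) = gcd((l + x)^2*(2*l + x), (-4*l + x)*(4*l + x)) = 1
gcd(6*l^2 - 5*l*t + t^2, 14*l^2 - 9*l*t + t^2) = -2*l + t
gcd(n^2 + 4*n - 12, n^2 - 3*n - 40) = 1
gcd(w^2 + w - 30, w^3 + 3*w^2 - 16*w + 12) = w + 6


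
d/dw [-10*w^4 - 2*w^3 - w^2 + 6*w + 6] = -40*w^3 - 6*w^2 - 2*w + 6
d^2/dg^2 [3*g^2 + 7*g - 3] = 6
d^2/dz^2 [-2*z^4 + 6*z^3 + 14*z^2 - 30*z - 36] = -24*z^2 + 36*z + 28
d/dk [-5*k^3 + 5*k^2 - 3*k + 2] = -15*k^2 + 10*k - 3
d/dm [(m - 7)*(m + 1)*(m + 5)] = 3*m^2 - 2*m - 37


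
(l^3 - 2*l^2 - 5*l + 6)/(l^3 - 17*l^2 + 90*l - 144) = (l^2 + l - 2)/(l^2 - 14*l + 48)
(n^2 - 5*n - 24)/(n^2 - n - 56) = (n + 3)/(n + 7)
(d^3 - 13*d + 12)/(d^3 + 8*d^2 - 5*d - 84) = (d - 1)/(d + 7)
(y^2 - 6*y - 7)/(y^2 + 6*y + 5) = (y - 7)/(y + 5)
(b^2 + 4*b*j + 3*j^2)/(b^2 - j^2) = (b + 3*j)/(b - j)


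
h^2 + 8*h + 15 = (h + 3)*(h + 5)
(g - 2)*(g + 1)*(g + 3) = g^3 + 2*g^2 - 5*g - 6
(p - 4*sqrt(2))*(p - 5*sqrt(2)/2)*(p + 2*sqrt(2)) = p^3 - 9*sqrt(2)*p^2/2 - 6*p + 40*sqrt(2)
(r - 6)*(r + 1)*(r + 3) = r^3 - 2*r^2 - 21*r - 18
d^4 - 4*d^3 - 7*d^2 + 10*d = d*(d - 5)*(d - 1)*(d + 2)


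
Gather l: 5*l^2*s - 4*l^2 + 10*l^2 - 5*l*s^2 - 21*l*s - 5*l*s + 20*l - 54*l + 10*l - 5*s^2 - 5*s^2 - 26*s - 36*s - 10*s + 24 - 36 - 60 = l^2*(5*s + 6) + l*(-5*s^2 - 26*s - 24) - 10*s^2 - 72*s - 72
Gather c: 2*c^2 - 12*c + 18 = 2*c^2 - 12*c + 18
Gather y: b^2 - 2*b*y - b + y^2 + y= b^2 - b + y^2 + y*(1 - 2*b)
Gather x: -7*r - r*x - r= -r*x - 8*r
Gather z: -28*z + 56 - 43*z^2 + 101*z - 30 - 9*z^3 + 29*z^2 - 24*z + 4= -9*z^3 - 14*z^2 + 49*z + 30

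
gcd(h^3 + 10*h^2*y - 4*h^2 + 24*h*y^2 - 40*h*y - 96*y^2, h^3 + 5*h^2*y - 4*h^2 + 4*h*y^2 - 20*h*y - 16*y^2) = h^2 + 4*h*y - 4*h - 16*y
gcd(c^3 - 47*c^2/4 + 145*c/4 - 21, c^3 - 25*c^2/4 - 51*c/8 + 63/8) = c^2 - 31*c/4 + 21/4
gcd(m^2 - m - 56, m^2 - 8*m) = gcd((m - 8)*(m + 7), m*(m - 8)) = m - 8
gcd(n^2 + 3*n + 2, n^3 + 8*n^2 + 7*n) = n + 1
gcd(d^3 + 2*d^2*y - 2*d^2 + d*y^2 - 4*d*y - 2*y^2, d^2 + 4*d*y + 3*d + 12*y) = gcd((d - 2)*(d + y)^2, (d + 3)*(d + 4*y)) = 1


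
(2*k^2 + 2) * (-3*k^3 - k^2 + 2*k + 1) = -6*k^5 - 2*k^4 - 2*k^3 + 4*k + 2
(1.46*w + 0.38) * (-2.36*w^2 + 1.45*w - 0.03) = -3.4456*w^3 + 1.2202*w^2 + 0.5072*w - 0.0114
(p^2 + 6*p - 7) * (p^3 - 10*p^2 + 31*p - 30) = p^5 - 4*p^4 - 36*p^3 + 226*p^2 - 397*p + 210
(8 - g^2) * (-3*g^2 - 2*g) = 3*g^4 + 2*g^3 - 24*g^2 - 16*g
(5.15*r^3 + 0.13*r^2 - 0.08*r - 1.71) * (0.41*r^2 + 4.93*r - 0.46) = 2.1115*r^5 + 25.4428*r^4 - 1.7609*r^3 - 1.1553*r^2 - 8.3935*r + 0.7866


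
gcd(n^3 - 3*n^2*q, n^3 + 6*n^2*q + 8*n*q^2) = n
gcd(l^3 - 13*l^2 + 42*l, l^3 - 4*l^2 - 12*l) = l^2 - 6*l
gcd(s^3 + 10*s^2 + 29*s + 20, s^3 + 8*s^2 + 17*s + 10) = s^2 + 6*s + 5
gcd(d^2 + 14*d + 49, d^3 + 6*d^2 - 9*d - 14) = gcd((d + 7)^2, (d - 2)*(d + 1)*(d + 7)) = d + 7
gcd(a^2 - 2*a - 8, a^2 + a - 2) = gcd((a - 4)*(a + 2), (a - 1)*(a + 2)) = a + 2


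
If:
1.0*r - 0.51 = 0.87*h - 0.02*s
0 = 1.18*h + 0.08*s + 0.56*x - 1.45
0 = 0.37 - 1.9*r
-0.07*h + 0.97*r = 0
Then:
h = 2.70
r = 0.19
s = 133.15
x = -22.12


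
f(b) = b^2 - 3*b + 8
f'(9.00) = 15.00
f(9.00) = 62.00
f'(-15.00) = -33.00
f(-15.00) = 278.00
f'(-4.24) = -11.48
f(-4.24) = 38.70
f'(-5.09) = -13.18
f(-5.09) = 49.18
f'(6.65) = 10.30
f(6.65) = 32.27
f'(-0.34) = -3.68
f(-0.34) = 9.14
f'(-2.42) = -7.84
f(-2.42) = 21.12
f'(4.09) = 5.18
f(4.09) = 12.46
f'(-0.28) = -3.56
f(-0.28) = 8.92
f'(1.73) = 0.46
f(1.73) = 5.80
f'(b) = 2*b - 3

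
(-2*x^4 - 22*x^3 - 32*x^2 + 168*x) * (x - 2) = -2*x^5 - 18*x^4 + 12*x^3 + 232*x^2 - 336*x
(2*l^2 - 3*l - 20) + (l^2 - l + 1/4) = 3*l^2 - 4*l - 79/4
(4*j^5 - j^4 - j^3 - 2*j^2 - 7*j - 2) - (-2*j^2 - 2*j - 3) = 4*j^5 - j^4 - j^3 - 5*j + 1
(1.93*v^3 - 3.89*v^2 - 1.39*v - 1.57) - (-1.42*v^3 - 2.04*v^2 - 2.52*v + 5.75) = 3.35*v^3 - 1.85*v^2 + 1.13*v - 7.32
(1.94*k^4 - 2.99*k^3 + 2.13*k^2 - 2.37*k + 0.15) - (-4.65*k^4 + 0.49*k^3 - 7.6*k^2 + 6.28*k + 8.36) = 6.59*k^4 - 3.48*k^3 + 9.73*k^2 - 8.65*k - 8.21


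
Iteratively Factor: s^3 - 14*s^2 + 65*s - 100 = (s - 5)*(s^2 - 9*s + 20) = (s - 5)*(s - 4)*(s - 5)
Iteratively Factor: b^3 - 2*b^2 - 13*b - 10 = (b + 2)*(b^2 - 4*b - 5) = (b - 5)*(b + 2)*(b + 1)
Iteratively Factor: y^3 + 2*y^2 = (y + 2)*(y^2) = y*(y + 2)*(y)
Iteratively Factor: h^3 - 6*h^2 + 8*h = (h)*(h^2 - 6*h + 8) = h*(h - 2)*(h - 4)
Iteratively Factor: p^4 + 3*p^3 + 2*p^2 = (p + 2)*(p^3 + p^2) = p*(p + 2)*(p^2 + p) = p*(p + 1)*(p + 2)*(p)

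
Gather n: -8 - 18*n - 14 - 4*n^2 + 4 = -4*n^2 - 18*n - 18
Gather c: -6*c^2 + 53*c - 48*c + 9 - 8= -6*c^2 + 5*c + 1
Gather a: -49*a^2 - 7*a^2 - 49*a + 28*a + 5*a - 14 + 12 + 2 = -56*a^2 - 16*a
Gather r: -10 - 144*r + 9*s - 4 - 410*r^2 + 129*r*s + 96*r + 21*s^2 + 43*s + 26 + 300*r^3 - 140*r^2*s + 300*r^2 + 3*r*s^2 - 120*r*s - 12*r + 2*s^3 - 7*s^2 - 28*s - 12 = 300*r^3 + r^2*(-140*s - 110) + r*(3*s^2 + 9*s - 60) + 2*s^3 + 14*s^2 + 24*s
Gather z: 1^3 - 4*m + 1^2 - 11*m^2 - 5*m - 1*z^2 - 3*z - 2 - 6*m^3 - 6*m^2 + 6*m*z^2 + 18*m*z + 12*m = -6*m^3 - 17*m^2 + 3*m + z^2*(6*m - 1) + z*(18*m - 3)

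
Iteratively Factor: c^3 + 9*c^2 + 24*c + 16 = (c + 1)*(c^2 + 8*c + 16) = (c + 1)*(c + 4)*(c + 4)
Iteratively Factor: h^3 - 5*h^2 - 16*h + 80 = (h - 4)*(h^2 - h - 20) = (h - 5)*(h - 4)*(h + 4)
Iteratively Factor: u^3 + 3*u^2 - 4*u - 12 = (u + 2)*(u^2 + u - 6) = (u + 2)*(u + 3)*(u - 2)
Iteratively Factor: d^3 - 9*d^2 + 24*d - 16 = (d - 4)*(d^2 - 5*d + 4) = (d - 4)*(d - 1)*(d - 4)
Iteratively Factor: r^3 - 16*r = (r - 4)*(r^2 + 4*r) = (r - 4)*(r + 4)*(r)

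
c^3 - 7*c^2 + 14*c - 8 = (c - 4)*(c - 2)*(c - 1)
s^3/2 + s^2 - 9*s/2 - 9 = (s/2 + 1)*(s - 3)*(s + 3)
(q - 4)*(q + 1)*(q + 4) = q^3 + q^2 - 16*q - 16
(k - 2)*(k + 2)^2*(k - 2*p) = k^4 - 2*k^3*p + 2*k^3 - 4*k^2*p - 4*k^2 + 8*k*p - 8*k + 16*p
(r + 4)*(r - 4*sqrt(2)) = r^2 - 4*sqrt(2)*r + 4*r - 16*sqrt(2)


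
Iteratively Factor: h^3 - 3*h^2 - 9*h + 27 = (h - 3)*(h^2 - 9) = (h - 3)*(h + 3)*(h - 3)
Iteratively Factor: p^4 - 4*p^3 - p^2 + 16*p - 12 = (p - 1)*(p^3 - 3*p^2 - 4*p + 12) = (p - 2)*(p - 1)*(p^2 - p - 6) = (p - 2)*(p - 1)*(p + 2)*(p - 3)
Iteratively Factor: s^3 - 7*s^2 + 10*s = (s)*(s^2 - 7*s + 10) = s*(s - 5)*(s - 2)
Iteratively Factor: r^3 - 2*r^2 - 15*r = (r + 3)*(r^2 - 5*r) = (r - 5)*(r + 3)*(r)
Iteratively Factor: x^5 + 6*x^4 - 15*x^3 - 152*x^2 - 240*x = (x - 5)*(x^4 + 11*x^3 + 40*x^2 + 48*x) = (x - 5)*(x + 3)*(x^3 + 8*x^2 + 16*x) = x*(x - 5)*(x + 3)*(x^2 + 8*x + 16) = x*(x - 5)*(x + 3)*(x + 4)*(x + 4)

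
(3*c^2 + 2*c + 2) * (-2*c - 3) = -6*c^3 - 13*c^2 - 10*c - 6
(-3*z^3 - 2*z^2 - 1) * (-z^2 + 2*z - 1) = 3*z^5 - 4*z^4 - z^3 + 3*z^2 - 2*z + 1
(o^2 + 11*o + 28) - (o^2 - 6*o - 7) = 17*o + 35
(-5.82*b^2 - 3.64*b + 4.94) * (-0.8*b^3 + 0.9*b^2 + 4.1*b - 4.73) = 4.656*b^5 - 2.326*b^4 - 31.09*b^3 + 17.0506*b^2 + 37.4712*b - 23.3662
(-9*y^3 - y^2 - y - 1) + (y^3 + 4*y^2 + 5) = -8*y^3 + 3*y^2 - y + 4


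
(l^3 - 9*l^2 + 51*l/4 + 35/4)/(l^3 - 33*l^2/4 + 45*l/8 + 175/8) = 2*(2*l + 1)/(4*l + 5)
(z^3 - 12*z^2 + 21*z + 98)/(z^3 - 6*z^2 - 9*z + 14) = (z - 7)/(z - 1)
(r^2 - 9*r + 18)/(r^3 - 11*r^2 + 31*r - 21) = (r - 6)/(r^2 - 8*r + 7)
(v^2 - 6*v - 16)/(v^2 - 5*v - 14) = (v - 8)/(v - 7)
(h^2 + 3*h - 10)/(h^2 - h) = (h^2 + 3*h - 10)/(h*(h - 1))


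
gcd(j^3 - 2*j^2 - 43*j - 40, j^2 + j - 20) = j + 5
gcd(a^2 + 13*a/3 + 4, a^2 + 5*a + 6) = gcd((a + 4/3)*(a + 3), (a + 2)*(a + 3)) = a + 3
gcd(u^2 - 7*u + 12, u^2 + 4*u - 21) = u - 3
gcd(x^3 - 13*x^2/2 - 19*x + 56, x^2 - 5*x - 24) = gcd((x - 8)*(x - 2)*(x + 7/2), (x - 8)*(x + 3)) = x - 8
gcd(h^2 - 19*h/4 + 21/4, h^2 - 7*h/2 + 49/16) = h - 7/4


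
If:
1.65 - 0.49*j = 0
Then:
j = 3.37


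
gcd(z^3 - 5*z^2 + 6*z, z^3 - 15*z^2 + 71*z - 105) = z - 3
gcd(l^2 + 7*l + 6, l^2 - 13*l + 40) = 1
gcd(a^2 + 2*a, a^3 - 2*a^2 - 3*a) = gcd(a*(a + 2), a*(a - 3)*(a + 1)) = a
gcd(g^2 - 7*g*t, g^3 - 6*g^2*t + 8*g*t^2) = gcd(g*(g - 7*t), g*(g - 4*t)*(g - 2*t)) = g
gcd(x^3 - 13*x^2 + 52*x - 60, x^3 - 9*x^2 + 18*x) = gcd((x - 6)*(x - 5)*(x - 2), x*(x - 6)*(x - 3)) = x - 6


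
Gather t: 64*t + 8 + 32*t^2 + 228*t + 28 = 32*t^2 + 292*t + 36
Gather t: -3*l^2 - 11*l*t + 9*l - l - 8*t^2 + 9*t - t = -3*l^2 + 8*l - 8*t^2 + t*(8 - 11*l)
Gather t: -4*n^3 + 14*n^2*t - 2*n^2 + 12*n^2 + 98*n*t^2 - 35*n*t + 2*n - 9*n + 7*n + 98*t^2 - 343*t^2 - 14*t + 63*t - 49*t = -4*n^3 + 10*n^2 + t^2*(98*n - 245) + t*(14*n^2 - 35*n)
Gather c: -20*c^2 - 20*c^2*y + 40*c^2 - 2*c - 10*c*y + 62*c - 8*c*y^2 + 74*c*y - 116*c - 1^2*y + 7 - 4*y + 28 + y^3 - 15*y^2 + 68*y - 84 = c^2*(20 - 20*y) + c*(-8*y^2 + 64*y - 56) + y^3 - 15*y^2 + 63*y - 49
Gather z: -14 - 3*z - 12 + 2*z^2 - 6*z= 2*z^2 - 9*z - 26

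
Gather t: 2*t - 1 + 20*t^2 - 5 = 20*t^2 + 2*t - 6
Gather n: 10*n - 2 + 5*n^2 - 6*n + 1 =5*n^2 + 4*n - 1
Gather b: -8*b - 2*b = -10*b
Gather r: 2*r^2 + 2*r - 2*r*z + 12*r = 2*r^2 + r*(14 - 2*z)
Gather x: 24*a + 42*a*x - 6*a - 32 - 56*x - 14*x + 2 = 18*a + x*(42*a - 70) - 30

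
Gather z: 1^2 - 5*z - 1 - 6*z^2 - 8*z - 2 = -6*z^2 - 13*z - 2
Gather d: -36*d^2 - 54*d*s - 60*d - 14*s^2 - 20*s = -36*d^2 + d*(-54*s - 60) - 14*s^2 - 20*s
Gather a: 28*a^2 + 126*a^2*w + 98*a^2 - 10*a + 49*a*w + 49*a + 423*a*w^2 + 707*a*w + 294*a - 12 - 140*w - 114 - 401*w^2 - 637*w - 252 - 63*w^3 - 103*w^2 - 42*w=a^2*(126*w + 126) + a*(423*w^2 + 756*w + 333) - 63*w^3 - 504*w^2 - 819*w - 378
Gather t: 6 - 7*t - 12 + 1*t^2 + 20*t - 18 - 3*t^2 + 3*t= -2*t^2 + 16*t - 24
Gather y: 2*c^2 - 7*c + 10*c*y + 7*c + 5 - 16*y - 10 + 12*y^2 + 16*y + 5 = 2*c^2 + 10*c*y + 12*y^2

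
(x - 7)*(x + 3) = x^2 - 4*x - 21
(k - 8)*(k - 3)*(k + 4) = k^3 - 7*k^2 - 20*k + 96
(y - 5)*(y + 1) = y^2 - 4*y - 5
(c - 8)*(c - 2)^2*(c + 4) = c^4 - 8*c^3 - 12*c^2 + 112*c - 128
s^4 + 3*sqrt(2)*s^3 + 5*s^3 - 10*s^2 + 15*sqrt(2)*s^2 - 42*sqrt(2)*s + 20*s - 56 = (s - 2)*(s + 7)*(s + sqrt(2))*(s + 2*sqrt(2))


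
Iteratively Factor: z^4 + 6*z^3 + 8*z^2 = (z)*(z^3 + 6*z^2 + 8*z) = z*(z + 4)*(z^2 + 2*z) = z*(z + 2)*(z + 4)*(z)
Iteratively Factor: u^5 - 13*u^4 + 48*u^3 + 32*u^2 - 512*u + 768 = (u - 4)*(u^4 - 9*u^3 + 12*u^2 + 80*u - 192) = (u - 4)^2*(u^3 - 5*u^2 - 8*u + 48) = (u - 4)^3*(u^2 - u - 12) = (u - 4)^4*(u + 3)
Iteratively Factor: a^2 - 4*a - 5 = (a + 1)*(a - 5)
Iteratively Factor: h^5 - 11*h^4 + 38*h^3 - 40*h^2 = (h - 4)*(h^4 - 7*h^3 + 10*h^2) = (h - 4)*(h - 2)*(h^3 - 5*h^2) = (h - 5)*(h - 4)*(h - 2)*(h^2) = h*(h - 5)*(h - 4)*(h - 2)*(h)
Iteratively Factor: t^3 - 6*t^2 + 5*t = (t)*(t^2 - 6*t + 5) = t*(t - 1)*(t - 5)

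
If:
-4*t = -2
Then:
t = 1/2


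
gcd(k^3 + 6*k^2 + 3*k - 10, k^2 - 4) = k + 2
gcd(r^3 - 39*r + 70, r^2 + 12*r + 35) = r + 7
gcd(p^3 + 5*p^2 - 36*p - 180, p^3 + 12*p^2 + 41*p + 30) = p^2 + 11*p + 30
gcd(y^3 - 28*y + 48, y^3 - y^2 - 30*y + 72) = y^2 + 2*y - 24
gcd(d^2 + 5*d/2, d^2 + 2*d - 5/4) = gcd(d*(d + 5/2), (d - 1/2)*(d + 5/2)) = d + 5/2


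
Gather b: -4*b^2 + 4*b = -4*b^2 + 4*b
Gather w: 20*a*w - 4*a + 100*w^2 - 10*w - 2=-4*a + 100*w^2 + w*(20*a - 10) - 2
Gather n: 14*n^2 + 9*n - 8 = 14*n^2 + 9*n - 8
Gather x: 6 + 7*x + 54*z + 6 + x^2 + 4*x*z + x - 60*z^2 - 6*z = x^2 + x*(4*z + 8) - 60*z^2 + 48*z + 12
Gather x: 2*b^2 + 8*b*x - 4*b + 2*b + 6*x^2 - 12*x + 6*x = 2*b^2 - 2*b + 6*x^2 + x*(8*b - 6)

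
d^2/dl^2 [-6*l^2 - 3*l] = -12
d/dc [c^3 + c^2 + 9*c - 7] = 3*c^2 + 2*c + 9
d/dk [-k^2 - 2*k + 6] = -2*k - 2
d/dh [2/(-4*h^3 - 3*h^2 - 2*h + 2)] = 4*(6*h^2 + 3*h + 1)/(4*h^3 + 3*h^2 + 2*h - 2)^2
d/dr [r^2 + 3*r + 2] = 2*r + 3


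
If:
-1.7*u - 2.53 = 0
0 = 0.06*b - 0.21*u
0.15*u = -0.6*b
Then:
No Solution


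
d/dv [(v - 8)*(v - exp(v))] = v + (1 - exp(v))*(v - 8) - exp(v)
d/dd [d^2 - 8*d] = 2*d - 8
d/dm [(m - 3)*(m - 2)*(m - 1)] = 3*m^2 - 12*m + 11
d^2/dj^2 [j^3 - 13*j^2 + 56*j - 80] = 6*j - 26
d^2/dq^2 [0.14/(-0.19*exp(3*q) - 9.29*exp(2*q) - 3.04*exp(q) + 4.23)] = ((0.2394*exp(2*q) + 5.2024*exp(q) + 0.4256)*(0.19*exp(3*q) + 9.29*exp(2*q) + 3.04*exp(q) - 4.23) - 0.14*(0.57*exp(2*q) + 18.58*exp(q) + 3.04)*(1.14*exp(2*q) + 37.16*exp(q) + 6.08)*exp(q))*exp(q)/(0.19*exp(3*q) + 9.29*exp(2*q) + 3.04*exp(q) - 4.23)^3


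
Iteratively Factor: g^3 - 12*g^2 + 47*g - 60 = (g - 5)*(g^2 - 7*g + 12) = (g - 5)*(g - 3)*(g - 4)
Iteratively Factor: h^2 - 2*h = (h)*(h - 2)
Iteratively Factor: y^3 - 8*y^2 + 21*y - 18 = (y - 2)*(y^2 - 6*y + 9) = (y - 3)*(y - 2)*(y - 3)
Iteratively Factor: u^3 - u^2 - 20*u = (u)*(u^2 - u - 20) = u*(u - 5)*(u + 4)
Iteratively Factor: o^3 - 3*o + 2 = (o - 1)*(o^2 + o - 2) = (o - 1)^2*(o + 2)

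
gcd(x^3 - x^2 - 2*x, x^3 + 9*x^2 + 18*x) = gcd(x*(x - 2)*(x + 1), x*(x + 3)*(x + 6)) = x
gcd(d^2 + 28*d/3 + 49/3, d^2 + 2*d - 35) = d + 7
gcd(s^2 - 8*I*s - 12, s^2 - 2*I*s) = s - 2*I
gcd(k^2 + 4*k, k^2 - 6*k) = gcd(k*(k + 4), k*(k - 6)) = k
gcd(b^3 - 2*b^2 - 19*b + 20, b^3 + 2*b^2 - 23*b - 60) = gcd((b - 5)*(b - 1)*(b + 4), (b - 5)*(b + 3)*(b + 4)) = b^2 - b - 20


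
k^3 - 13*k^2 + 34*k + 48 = (k - 8)*(k - 6)*(k + 1)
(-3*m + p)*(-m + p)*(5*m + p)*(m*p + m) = 15*m^4*p + 15*m^4 - 17*m^3*p^2 - 17*m^3*p + m^2*p^3 + m^2*p^2 + m*p^4 + m*p^3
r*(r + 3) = r^2 + 3*r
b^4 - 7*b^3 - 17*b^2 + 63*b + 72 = (b - 8)*(b - 3)*(b + 1)*(b + 3)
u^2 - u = u*(u - 1)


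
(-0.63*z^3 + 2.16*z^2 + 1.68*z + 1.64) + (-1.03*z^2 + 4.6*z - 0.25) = -0.63*z^3 + 1.13*z^2 + 6.28*z + 1.39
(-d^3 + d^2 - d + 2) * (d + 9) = -d^4 - 8*d^3 + 8*d^2 - 7*d + 18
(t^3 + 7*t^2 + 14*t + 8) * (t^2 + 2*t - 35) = t^5 + 9*t^4 - 7*t^3 - 209*t^2 - 474*t - 280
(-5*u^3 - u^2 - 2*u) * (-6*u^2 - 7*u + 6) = 30*u^5 + 41*u^4 - 11*u^3 + 8*u^2 - 12*u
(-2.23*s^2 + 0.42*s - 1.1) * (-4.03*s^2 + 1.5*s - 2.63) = 8.9869*s^4 - 5.0376*s^3 + 10.9279*s^2 - 2.7546*s + 2.893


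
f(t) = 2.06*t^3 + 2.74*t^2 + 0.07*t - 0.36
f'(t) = 6.18*t^2 + 5.48*t + 0.07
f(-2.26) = -10.30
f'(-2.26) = 19.25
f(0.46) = 0.45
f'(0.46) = 3.90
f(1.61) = 15.45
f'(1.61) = 24.91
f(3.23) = 97.87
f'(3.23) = 82.25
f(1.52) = 13.31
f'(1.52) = 22.68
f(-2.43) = -13.91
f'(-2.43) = 23.25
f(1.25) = 8.03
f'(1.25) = 16.58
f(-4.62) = -145.34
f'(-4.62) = 106.66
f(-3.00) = -31.53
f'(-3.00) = 39.25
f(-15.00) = -6337.41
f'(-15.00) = 1308.37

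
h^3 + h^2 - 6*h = h*(h - 2)*(h + 3)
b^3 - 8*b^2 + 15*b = b*(b - 5)*(b - 3)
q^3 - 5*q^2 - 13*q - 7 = (q - 7)*(q + 1)^2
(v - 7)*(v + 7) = v^2 - 49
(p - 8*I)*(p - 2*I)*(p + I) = p^3 - 9*I*p^2 - 6*p - 16*I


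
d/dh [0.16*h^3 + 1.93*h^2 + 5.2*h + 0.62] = 0.48*h^2 + 3.86*h + 5.2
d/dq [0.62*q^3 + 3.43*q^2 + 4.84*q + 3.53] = 1.86*q^2 + 6.86*q + 4.84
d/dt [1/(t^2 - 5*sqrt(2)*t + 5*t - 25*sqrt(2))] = (-2*t - 5 + 5*sqrt(2))/(t^2 - 5*sqrt(2)*t + 5*t - 25*sqrt(2))^2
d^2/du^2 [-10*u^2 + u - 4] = -20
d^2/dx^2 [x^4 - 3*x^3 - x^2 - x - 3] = 12*x^2 - 18*x - 2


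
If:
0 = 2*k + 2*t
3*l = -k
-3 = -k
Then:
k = 3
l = -1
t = -3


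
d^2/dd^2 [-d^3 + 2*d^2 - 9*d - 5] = 4 - 6*d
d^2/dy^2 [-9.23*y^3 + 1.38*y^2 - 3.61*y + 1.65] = 2.76 - 55.38*y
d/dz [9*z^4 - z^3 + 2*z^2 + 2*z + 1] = 36*z^3 - 3*z^2 + 4*z + 2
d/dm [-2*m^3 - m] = -6*m^2 - 1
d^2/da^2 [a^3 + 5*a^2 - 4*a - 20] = 6*a + 10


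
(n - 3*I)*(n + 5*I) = n^2 + 2*I*n + 15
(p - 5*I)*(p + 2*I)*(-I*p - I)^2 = -p^4 - 2*p^3 + 3*I*p^3 - 11*p^2 + 6*I*p^2 - 20*p + 3*I*p - 10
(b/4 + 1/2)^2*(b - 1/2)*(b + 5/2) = b^4/16 + 3*b^3/8 + 43*b^2/64 + 3*b/16 - 5/16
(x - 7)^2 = x^2 - 14*x + 49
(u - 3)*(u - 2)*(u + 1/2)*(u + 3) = u^4 - 3*u^3/2 - 10*u^2 + 27*u/2 + 9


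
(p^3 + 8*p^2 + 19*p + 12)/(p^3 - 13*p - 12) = (p + 4)/(p - 4)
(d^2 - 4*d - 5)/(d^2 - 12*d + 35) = (d + 1)/(d - 7)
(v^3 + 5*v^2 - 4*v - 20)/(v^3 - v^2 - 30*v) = (v^2 - 4)/(v*(v - 6))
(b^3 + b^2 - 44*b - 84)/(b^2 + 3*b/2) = 2*(b^3 + b^2 - 44*b - 84)/(b*(2*b + 3))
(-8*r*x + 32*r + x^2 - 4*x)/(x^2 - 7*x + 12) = (-8*r + x)/(x - 3)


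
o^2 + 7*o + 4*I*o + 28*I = (o + 7)*(o + 4*I)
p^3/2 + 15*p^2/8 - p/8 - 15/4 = (p/2 + 1)*(p - 5/4)*(p + 3)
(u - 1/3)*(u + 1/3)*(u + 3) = u^3 + 3*u^2 - u/9 - 1/3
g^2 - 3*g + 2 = (g - 2)*(g - 1)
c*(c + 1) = c^2 + c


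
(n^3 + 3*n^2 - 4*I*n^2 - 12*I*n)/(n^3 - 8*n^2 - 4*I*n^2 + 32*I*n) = (n + 3)/(n - 8)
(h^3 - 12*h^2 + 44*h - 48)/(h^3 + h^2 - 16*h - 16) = (h^2 - 8*h + 12)/(h^2 + 5*h + 4)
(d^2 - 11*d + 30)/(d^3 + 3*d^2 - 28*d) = (d^2 - 11*d + 30)/(d*(d^2 + 3*d - 28))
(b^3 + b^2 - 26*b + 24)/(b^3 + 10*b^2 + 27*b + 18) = (b^2 - 5*b + 4)/(b^2 + 4*b + 3)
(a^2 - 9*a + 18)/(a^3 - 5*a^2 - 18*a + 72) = 1/(a + 4)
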